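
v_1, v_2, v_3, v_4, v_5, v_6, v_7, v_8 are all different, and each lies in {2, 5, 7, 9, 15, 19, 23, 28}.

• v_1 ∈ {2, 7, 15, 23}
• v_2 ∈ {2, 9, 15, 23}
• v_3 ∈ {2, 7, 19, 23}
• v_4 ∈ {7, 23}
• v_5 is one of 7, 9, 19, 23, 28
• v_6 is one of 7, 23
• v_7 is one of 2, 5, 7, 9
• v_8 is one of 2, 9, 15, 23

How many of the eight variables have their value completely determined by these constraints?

3

The 8 variables together cover exactly {2, 5, 7, 9, 15, 19, 23, 28} — 8 values for 8 variables — and 5 appears only in v_7's list, so v_7 = 5.
The 7 still-open variables draw from only 7 values {2, 7, 9, 15, 19, 23, 28}, so each is used; only v_5 can be 28, hence v_5 = 28.
The 6 still-open variables together cover exactly {2, 7, 9, 15, 19, 23} — 6 values for 6 variables — and 19 appears only in v_3's list, so v_3 = 19.
v_4 and v_6 between them cover only {7, 23} — a naked pair. Remove those values from v_1, v_2, v_8.
Determined: v_3=19, v_5=28, v_7=5. The other variables each still have more than one consistent value. That makes 3.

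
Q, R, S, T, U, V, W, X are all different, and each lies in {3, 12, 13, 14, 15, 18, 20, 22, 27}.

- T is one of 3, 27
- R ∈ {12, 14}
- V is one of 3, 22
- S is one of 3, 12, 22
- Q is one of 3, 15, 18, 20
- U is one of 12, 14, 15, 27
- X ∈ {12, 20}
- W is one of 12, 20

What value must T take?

Among the 8 variables, 18 fits only Q (and all 8 values in {3, 12, 14, 15, 18, 20, 22, 27} must be used), so Q = 18.
The 7 still-open variables together cover exactly {3, 12, 14, 15, 20, 22, 27} — 7 values for 7 variables — and 15 appears only in U's list, so U = 15.
The 6 still-open variables draw from only 6 values {3, 12, 14, 20, 22, 27}, so each is used; only R can be 14, hence R = 14.
Among the 5 still-open variables, 27 fits only T (and all 5 values in {3, 12, 20, 22, 27} must be used), so T = 27.

27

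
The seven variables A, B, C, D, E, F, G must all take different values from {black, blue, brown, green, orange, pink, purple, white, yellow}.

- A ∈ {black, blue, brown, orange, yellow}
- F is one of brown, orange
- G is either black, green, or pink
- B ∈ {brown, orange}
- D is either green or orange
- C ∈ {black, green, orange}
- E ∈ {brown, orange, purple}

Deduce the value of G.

The 2 variables B and F are confined to {brown, orange}, which locks those values in; drop them from A, C, D, E.
D has just one choice, so D = green. Remove green from C, G.
E has just one choice, so E = purple.
C must be black (only option left). So A, G can't be black.
So G = pink.

pink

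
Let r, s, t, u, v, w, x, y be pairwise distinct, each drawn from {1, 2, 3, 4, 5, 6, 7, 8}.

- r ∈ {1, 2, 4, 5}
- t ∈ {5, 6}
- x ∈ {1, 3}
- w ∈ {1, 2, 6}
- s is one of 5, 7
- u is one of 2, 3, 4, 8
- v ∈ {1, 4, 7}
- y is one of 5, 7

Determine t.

The 8 variables together cover exactly {1, 2, 3, 4, 5, 6, 7, 8} — 8 values for 8 variables — and 8 appears only in u's list, so u = 8.
The 7 still-open variables draw from only 7 values {1, 2, 3, 4, 5, 6, 7}, so each is used; only x can be 3, hence x = 3.
s and y between them cover only {5, 7} — a naked pair. Remove those values from r, t, v.
So t = 6.

6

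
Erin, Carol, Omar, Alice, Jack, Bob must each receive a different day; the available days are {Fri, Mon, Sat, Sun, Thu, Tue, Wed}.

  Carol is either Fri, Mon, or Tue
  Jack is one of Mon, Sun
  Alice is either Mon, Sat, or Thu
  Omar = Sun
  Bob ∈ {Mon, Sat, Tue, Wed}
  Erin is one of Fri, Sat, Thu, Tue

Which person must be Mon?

Omar has just one choice, so Omar = Sun. So Jack can't be Sun.
So Mon goes to Jack.

Jack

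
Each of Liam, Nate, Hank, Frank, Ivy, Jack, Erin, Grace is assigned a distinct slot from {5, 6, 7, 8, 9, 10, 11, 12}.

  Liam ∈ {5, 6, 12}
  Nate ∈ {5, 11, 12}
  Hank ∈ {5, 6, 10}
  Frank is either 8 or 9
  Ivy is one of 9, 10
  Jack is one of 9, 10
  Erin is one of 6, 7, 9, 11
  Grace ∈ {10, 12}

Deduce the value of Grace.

Among the 8 variables, 7 fits only Erin (and all 8 values in {5, 6, 7, 8, 9, 10, 11, 12} must be used), so Erin = 7.
The 7 still-open variables draw from only 7 values {5, 6, 8, 9, 10, 11, 12}, so each is used; only Frank can be 8, hence Frank = 8.
Among the 6 still-open variables, 11 fits only Nate (and all 6 values in {5, 6, 9, 10, 11, 12} must be used), so Nate = 11.
The 2 variables Ivy and Jack are confined to {9, 10}, which locks those values in; drop them from Hank, Grace.
So Grace = 12.

12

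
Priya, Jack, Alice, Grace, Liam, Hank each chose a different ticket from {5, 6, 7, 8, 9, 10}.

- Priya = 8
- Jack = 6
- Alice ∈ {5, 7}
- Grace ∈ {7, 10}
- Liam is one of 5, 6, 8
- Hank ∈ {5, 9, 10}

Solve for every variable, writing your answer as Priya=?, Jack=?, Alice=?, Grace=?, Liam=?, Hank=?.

Priya's domain is down to {8}, so Priya = 8. Strike 8 from Liam.
Jack has just one choice, so Jack = 6. Strike 6 from Liam.
That leaves Liam = 5. Remove 5 from Alice, Hank.
Alice must be 7 (only option left). Strike 7 from Grace.
Grace's domain is down to {10}, so Grace = 10. Strike 10 from Hank.
That leaves Hank = 9.

Priya=8, Jack=6, Alice=7, Grace=10, Liam=5, Hank=9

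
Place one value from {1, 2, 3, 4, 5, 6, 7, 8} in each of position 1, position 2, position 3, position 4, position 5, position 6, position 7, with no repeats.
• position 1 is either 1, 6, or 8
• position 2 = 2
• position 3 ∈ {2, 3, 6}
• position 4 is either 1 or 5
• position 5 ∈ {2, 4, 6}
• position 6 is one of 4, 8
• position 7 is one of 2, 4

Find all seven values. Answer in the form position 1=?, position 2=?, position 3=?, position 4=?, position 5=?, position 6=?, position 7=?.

position 2 must be 2 (only option left). So position 3, position 5, position 7 can't be 2.
position 7 has just one choice, so position 7 = 4. Strike 4 from position 5, position 6.
position 5 has just one choice, so position 5 = 6. So position 1, position 3 can't be 6.
position 6 must be 8 (only option left). Remove 8 from position 1.
position 1 must be 1 (only option left). Remove 1 from position 4.
That leaves position 3 = 3.
position 4 must be 5 (only option left).

position 1=1, position 2=2, position 3=3, position 4=5, position 5=6, position 6=8, position 7=4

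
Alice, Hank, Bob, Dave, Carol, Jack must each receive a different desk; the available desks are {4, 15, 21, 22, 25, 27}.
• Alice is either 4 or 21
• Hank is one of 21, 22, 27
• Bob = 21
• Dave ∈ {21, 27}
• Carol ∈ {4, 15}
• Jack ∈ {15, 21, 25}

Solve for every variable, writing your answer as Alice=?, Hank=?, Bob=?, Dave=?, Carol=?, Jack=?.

Alice=4, Hank=22, Bob=21, Dave=27, Carol=15, Jack=25

Bob has just one choice, so Bob = 21. Remove 21 from Alice, Hank, Dave, Jack.
Dave must be 27 (only option left). Strike 27 from Hank.
Alice's domain is down to {4}, so Alice = 4. So Carol can't be 4.
Hank must be 22 (only option left).
Carol must be 15 (only option left). Eliminate 15 elsewhere: Jack.
Jack's domain is down to {25}, so Jack = 25.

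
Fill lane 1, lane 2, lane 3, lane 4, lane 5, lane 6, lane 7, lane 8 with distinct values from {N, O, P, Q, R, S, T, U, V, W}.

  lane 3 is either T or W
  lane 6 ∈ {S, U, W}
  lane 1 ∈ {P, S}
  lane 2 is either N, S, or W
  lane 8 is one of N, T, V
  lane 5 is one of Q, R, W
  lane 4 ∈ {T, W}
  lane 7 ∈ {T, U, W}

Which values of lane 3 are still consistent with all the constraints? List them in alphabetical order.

lane 3 and lane 4 between them cover only {T, W} — a naked pair. Remove those values from lane 2, lane 5, lane 6, lane 7, lane 8.
That leaves lane 7 = U. So lane 6 can't be U.
That leaves lane 6 = S. Strike S from lane 1, lane 2.
lane 1's domain is down to {P}, so lane 1 = P.
That leaves lane 2 = N. So lane 8 can't be N.
lane 8's domain is down to {V}, so lane 8 = V.
No further eliminations apply; lane 3 can still be any of T, W.

T, W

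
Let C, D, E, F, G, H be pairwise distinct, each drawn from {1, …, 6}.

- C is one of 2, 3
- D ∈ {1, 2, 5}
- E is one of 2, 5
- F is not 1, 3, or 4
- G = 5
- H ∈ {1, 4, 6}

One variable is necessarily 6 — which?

G must be 5 (only option left). Remove 5 from D, E, F.
E's domain is down to {2}, so E = 2. So C, D, F can't be 2.
So 6 goes to F.

F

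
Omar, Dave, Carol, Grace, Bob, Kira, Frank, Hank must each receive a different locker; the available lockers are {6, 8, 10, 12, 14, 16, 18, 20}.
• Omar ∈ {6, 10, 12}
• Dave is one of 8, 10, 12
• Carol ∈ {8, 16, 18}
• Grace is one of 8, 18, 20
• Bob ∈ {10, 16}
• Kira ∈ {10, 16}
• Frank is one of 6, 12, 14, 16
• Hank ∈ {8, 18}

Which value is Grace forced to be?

20

The 8 variables together cover exactly {6, 8, 10, 12, 14, 16, 18, 20} — 8 values for 8 variables — and 14 appears only in Frank's list, so Frank = 14.
The 7 still-open variables draw from only 7 values {6, 8, 10, 12, 16, 18, 20}, so each is used; only Omar can be 6, hence Omar = 6.
The 6 still-open variables together cover exactly {8, 10, 12, 16, 18, 20} — 6 values for 6 variables — and 12 appears only in Dave's list, so Dave = 12.
The 5 still-open variables together cover exactly {8, 10, 16, 18, 20} — 5 values for 5 variables — and 20 appears only in Grace's list, so Grace = 20.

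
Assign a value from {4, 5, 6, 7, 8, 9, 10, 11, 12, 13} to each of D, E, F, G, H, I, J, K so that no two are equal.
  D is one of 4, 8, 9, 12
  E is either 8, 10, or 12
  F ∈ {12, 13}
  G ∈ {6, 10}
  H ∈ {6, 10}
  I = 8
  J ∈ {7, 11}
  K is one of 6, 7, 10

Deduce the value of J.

11

I must be 8 (only option left). Remove 8 from D, E.
G and H share exactly the 2 values {6, 10}; by pigeonhole those values go to them, so strike 6, 10 from E, K.
That leaves E = 12. So D, F can't be 12.
F has just one choice, so F = 13.
K's domain is down to {7}, so K = 7. So J can't be 7.
So J = 11.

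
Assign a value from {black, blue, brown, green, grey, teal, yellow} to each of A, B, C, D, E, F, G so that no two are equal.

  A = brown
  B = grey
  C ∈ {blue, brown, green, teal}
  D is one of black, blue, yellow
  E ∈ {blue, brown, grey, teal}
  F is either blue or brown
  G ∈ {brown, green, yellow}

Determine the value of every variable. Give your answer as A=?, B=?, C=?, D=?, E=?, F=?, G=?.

A has just one choice, so A = brown. Remove brown from C, E, F, G.
That leaves B = grey. So E can't be grey.
F's domain is down to {blue}, so F = blue. Remove blue from C, D, E.
E has just one choice, so E = teal. Strike teal from C.
That leaves C = green. So G can't be green.
G's domain is down to {yellow}, so G = yellow. Remove yellow from D.
D's domain is down to {black}, so D = black.

A=brown, B=grey, C=green, D=black, E=teal, F=blue, G=yellow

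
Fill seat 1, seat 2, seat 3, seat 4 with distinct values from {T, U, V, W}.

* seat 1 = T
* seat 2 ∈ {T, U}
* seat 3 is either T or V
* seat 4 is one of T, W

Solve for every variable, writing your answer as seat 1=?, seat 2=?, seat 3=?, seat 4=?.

seat 1 must be T (only option left). Strike T from seat 2, seat 3, seat 4.
seat 2's domain is down to {U}, so seat 2 = U.
seat 3's domain is down to {V}, so seat 3 = V.
seat 4's domain is down to {W}, so seat 4 = W.

seat 1=T, seat 2=U, seat 3=V, seat 4=W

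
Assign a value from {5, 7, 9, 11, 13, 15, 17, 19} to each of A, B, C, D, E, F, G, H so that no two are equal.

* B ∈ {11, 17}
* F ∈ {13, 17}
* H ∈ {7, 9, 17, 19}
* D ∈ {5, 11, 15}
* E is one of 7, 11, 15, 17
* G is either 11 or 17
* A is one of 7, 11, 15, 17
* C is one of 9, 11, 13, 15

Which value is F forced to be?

The 8 variables together cover exactly {5, 7, 9, 11, 13, 15, 17, 19} — 8 values for 8 variables — and 5 appears only in D's list, so D = 5.
The 7 still-open variables together cover exactly {7, 9, 11, 13, 15, 17, 19} — 7 values for 7 variables — and 19 appears only in H's list, so H = 19.
The 6 still-open variables draw from only 6 values {7, 9, 11, 13, 15, 17}, so each is used; only C can be 9, hence C = 9.
Among the 5 still-open variables, 13 fits only F (and all 5 values in {7, 11, 13, 15, 17} must be used), so F = 13.

13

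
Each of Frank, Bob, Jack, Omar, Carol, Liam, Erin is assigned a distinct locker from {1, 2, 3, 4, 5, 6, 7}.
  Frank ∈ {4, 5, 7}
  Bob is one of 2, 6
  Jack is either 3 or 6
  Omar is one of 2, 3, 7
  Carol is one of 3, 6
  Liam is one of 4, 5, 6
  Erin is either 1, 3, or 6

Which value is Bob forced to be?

2

The 7 variables draw from only 7 values {1, 2, 3, 4, 5, 6, 7}, so each is used; only Erin can be 1, hence Erin = 1.
Jack and Carol share exactly the 2 values {3, 6}; by pigeonhole those values go to them, so strike 3, 6 from Bob, Omar, Liam.
So Bob = 2.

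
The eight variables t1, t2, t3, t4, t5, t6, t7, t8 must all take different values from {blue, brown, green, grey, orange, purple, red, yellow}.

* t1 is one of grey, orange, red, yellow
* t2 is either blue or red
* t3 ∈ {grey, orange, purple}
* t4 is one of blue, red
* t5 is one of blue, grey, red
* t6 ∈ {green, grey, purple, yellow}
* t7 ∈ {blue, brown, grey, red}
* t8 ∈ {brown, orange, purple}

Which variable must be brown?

The 8 variables together cover exactly {blue, brown, green, grey, orange, purple, red, yellow} — 8 values for 8 variables — and green appears only in t6's list, so t6 = green.
Among the 7 still-open variables, yellow fits only t1 (and all 7 values in {blue, brown, grey, orange, purple, red, yellow} must be used), so t1 = yellow.
The 2 variables t2 and t4 are confined to {blue, red}, which locks those values in; drop them from t5, t7.
t5 must be grey (only option left). So t3, t7 can't be grey.
So brown goes to t7.

t7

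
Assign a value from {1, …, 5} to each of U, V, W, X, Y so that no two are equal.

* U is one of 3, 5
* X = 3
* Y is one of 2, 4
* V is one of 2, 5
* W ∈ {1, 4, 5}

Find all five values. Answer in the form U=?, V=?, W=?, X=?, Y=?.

X must be 3 (only option left). Strike 3 from U.
U has just one choice, so U = 5. Remove 5 from V, W.
V's domain is down to {2}, so V = 2. Remove 2 from Y.
That leaves Y = 4. Eliminate 4 elsewhere: W.
W must be 1 (only option left).

U=5, V=2, W=1, X=3, Y=4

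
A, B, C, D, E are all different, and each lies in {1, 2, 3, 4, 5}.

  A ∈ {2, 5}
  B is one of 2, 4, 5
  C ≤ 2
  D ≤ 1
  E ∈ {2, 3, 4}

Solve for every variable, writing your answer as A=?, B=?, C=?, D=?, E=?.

A=5, B=4, C=2, D=1, E=3

D's domain is down to {1}, so D = 1. Strike 1 from C.
C must be 2 (only option left). So A, B, E can't be 2.
That leaves A = 5. Strike 5 from B.
B's domain is down to {4}, so B = 4. So E can't be 4.
E's domain is down to {3}, so E = 3.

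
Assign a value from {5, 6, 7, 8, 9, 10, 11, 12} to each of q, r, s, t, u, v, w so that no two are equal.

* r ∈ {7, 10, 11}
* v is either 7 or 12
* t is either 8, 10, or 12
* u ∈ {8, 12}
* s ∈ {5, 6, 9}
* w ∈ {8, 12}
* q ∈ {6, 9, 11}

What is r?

u and w between them cover only {8, 12} — a naked pair. Remove those values from t, v.
t's domain is down to {10}, so t = 10. Remove 10 from r.
v has just one choice, so v = 7. Strike 7 from r.
So r = 11.

11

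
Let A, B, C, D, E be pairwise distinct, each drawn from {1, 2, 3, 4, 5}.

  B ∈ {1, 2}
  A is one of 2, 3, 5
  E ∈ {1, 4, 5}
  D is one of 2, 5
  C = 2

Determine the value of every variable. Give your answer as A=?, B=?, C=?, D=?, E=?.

C must be 2 (only option left). Eliminate 2 elsewhere: A, B, D.
D's domain is down to {5}, so D = 5. Strike 5 from A, E.
A must be 3 (only option left).
B's domain is down to {1}, so B = 1. Strike 1 from E.
That leaves E = 4.

A=3, B=1, C=2, D=5, E=4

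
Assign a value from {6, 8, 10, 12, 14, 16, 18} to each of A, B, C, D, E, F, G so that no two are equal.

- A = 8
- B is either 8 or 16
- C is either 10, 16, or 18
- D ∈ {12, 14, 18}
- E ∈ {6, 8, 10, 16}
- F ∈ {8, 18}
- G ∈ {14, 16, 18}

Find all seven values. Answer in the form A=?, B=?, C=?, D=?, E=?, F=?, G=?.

A must be 8 (only option left). Remove 8 from B, E, F.
B must be 16 (only option left). Remove 16 from C, E, G.
F has just one choice, so F = 18. Strike 18 from C, D, G.
That leaves G = 14. So D can't be 14.
That leaves C = 10. Remove 10 from E.
D's domain is down to {12}, so D = 12.
E's domain is down to {6}, so E = 6.

A=8, B=16, C=10, D=12, E=6, F=18, G=14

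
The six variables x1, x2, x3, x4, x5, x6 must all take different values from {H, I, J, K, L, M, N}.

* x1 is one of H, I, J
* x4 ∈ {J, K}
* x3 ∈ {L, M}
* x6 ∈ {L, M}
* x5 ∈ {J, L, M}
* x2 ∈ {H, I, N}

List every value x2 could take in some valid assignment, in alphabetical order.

The 2 variables x3 and x6 are confined to {L, M}, which locks those values in; drop them from x5.
That leaves x5 = J. Eliminate J elsewhere: x1, x4.
x4 has just one choice, so x4 = K.
No further eliminations apply; x2 can still be any of H, I, N.

H, I, N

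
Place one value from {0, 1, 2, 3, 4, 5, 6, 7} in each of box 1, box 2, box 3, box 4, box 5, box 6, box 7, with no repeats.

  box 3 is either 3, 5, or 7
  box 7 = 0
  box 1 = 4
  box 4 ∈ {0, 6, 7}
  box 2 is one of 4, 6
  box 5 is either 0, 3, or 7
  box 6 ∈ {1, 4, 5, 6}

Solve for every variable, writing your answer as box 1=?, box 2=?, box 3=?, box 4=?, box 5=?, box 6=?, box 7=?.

box 1=4, box 2=6, box 3=5, box 4=7, box 5=3, box 6=1, box 7=0

box 1 must be 4 (only option left). Remove 4 from box 2, box 6.
box 2 must be 6 (only option left). So box 4, box 6 can't be 6.
box 7 must be 0 (only option left). Remove 0 from box 4, box 5.
box 4 has just one choice, so box 4 = 7. Strike 7 from box 3, box 5.
box 5's domain is down to {3}, so box 5 = 3. Eliminate 3 elsewhere: box 3.
box 3 must be 5 (only option left). Eliminate 5 elsewhere: box 6.
That leaves box 6 = 1.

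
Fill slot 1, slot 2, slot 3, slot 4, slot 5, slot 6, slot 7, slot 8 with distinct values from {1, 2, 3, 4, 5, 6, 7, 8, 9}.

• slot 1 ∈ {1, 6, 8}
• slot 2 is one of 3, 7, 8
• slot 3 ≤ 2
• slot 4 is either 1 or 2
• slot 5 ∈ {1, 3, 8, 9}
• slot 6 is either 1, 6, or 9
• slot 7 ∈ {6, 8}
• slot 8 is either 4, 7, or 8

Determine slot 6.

The 8 variables draw from only 8 values {1, 2, 3, 4, 6, 7, 8, 9}, so each is used; only slot 8 can be 4, hence slot 8 = 4.
The 7 still-open variables together cover exactly {1, 2, 3, 6, 7, 8, 9} — 7 values for 7 variables — and 7 appears only in slot 2's list, so slot 2 = 7.
The 6 still-open variables together cover exactly {1, 2, 3, 6, 8, 9} — 6 values for 6 variables — and 3 appears only in slot 5's list, so slot 5 = 3.
The 5 still-open variables together cover exactly {1, 2, 6, 8, 9} — 5 values for 5 variables — and 9 appears only in slot 6's list, so slot 6 = 9.

9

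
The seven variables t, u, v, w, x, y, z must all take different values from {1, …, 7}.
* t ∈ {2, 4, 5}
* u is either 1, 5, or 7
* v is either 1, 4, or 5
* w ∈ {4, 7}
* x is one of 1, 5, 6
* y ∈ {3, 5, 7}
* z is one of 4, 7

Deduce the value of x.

6

The 7 variables together cover exactly {1, 2, 3, 4, 5, 6, 7} — 7 values for 7 variables — and 2 appears only in t's list, so t = 2.
The 6 still-open variables together cover exactly {1, 3, 4, 5, 6, 7} — 6 values for 6 variables — and 3 appears only in y's list, so y = 3.
The 5 still-open variables together cover exactly {1, 4, 5, 6, 7} — 5 values for 5 variables — and 6 appears only in x's list, so x = 6.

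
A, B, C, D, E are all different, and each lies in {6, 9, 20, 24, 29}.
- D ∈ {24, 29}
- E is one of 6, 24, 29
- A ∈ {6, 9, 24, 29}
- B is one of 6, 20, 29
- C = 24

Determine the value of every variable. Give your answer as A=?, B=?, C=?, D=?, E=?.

C has just one choice, so C = 24. So A, D, E can't be 24.
D has just one choice, so D = 29. Eliminate 29 elsewhere: A, B, E.
E's domain is down to {6}, so E = 6. So A, B can't be 6.
That leaves A = 9.
B must be 20 (only option left).

A=9, B=20, C=24, D=29, E=6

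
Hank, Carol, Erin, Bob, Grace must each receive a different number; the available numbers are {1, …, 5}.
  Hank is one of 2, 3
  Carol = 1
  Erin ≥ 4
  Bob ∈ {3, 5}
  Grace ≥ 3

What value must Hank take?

2

Carol has just one choice, so Carol = 1.
The 4 still-open variables draw from only 4 values {2, 3, 4, 5}, so each is used; only Hank can be 2, hence Hank = 2.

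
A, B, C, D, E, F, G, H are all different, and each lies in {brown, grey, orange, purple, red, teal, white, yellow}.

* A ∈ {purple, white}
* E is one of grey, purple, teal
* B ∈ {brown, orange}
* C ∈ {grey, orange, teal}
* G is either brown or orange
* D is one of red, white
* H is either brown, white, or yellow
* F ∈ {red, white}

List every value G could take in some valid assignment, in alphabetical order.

The 8 variables draw from only 8 values {brown, grey, orange, purple, red, teal, white, yellow}, so each is used; only H can be yellow, hence H = yellow.
B and G share exactly the 2 values {brown, orange}; by pigeonhole those values go to them, so strike brown, orange from C.
D and F between them cover only {red, white} — a naked pair. Remove those values from A.
A has just one choice, so A = purple. Strike purple from E.
No further eliminations apply; G can still be any of brown, orange.

brown, orange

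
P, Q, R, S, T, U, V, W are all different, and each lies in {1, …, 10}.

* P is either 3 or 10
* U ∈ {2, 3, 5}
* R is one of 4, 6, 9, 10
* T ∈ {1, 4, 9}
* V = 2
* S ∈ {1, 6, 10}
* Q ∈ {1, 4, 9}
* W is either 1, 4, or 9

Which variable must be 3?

V's domain is down to {2}, so V = 2. Strike 2 from U.
The 7 still-open variables draw from only 7 values {1, 3, 4, 5, 6, 9, 10}, so each is used; only U can be 5, hence U = 5.
The 6 still-open variables together cover exactly {1, 3, 4, 6, 9, 10} — 6 values for 6 variables — and 3 appears only in P's list, so P = 3.

P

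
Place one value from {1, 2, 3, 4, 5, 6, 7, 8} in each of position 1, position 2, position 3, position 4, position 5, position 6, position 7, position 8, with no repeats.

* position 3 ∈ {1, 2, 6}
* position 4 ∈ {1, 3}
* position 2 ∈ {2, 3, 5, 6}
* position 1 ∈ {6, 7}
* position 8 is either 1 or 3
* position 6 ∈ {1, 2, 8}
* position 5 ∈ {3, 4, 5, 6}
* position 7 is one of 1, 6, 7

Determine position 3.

2

Among the 8 variables, 4 fits only position 5 (and all 8 values in {1, 2, 3, 4, 5, 6, 7, 8} must be used), so position 5 = 4.
The 7 still-open variables draw from only 7 values {1, 2, 3, 5, 6, 7, 8}, so each is used; only position 2 can be 5, hence position 2 = 5.
The 6 still-open variables draw from only 6 values {1, 2, 3, 6, 7, 8}, so each is used; only position 6 can be 8, hence position 6 = 8.
The 5 still-open variables draw from only 5 values {1, 2, 3, 6, 7}, so each is used; only position 3 can be 2, hence position 3 = 2.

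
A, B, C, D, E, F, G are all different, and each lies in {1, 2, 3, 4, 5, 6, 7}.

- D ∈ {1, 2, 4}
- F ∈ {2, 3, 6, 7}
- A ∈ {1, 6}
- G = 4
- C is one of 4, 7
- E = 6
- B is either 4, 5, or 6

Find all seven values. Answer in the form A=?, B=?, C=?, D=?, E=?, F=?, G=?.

E has just one choice, so E = 6. Eliminate 6 elsewhere: A, B, F.
G must be 4 (only option left). So B, C, D can't be 4.
A has just one choice, so A = 1. Remove 1 from D.
B's domain is down to {5}, so B = 5.
That leaves C = 7. Eliminate 7 elsewhere: F.
D's domain is down to {2}, so D = 2. So F can't be 2.
F must be 3 (only option left).

A=1, B=5, C=7, D=2, E=6, F=3, G=4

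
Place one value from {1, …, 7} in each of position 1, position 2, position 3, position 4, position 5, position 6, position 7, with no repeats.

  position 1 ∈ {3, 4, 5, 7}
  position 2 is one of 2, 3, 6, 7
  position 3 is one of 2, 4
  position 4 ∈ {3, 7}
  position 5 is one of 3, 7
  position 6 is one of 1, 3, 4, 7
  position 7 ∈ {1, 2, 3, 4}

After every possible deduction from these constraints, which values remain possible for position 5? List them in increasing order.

3, 7

Among the 7 variables, 5 fits only position 1 (and all 7 values in {1, 2, 3, 4, 5, 6, 7} must be used), so position 1 = 5.
The 6 still-open variables together cover exactly {1, 2, 3, 4, 6, 7} — 6 values for 6 variables — and 6 appears only in position 2's list, so position 2 = 6.
position 4 and position 5 share exactly the 2 values {3, 7}; by pigeonhole those values go to them, so strike 3, 7 from position 6, position 7.
No further eliminations apply; position 5 can still be any of 3, 7.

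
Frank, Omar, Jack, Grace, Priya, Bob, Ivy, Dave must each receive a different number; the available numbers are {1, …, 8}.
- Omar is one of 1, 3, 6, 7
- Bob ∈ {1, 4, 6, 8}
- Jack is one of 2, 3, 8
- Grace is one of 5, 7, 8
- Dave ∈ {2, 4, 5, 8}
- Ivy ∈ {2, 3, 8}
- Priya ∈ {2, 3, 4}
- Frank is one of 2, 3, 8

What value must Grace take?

7

Frank, Jack, Ivy share exactly the 3 values {2, 3, 8}; by pigeonhole those values go to them, so strike 2, 3, 8 from Omar, Grace, Priya, Bob, Dave.
Priya must be 4 (only option left). Eliminate 4 elsewhere: Bob, Dave.
That leaves Dave = 5. So Grace can't be 5.
So Grace = 7.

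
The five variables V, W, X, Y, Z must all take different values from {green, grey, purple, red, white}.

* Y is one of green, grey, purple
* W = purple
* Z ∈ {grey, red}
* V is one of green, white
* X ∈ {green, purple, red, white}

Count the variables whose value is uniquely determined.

1

W's domain is down to {purple}, so W = purple. Remove purple from X, Y.
Determined: W=purple. The other variables each still have more than one consistent value. That makes 1.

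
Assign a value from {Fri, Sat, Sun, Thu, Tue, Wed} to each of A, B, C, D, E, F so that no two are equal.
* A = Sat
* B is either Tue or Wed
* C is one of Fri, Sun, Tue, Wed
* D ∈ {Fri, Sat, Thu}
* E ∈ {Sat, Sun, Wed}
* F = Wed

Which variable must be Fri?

A must be Sat (only option left). Remove Sat from D, E.
F must be Wed (only option left). Strike Wed from B, C, E.
B must be Tue (only option left). Remove Tue from C.
E's domain is down to {Sun}, so E = Sun. So C can't be Sun.
So Fri goes to C.

C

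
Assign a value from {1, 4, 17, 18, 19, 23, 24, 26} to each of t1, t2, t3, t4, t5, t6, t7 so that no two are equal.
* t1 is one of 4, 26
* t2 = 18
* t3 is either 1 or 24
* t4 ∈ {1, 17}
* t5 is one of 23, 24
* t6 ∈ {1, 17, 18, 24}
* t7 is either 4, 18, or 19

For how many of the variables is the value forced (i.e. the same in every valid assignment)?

t2 must be 18 (only option left). So t6, t7 can't be 18.
The 3 variables t3, t4, t6 are confined to {1, 17, 24}, which locks those values in; drop them from t5.
That leaves t5 = 23.
Determined: t2=18, t5=23. The other variables each still have more than one consistent value. That makes 2.

2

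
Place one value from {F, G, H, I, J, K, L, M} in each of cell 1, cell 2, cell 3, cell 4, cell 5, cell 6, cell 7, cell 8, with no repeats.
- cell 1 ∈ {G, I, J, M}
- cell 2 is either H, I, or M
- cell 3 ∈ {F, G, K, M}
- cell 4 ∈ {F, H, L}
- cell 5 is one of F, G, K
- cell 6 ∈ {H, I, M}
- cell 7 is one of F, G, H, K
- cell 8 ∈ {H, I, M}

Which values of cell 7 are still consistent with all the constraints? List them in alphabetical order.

The 8 variables draw from only 8 values {F, G, H, I, J, K, L, M}, so each is used; only cell 1 can be J, hence cell 1 = J.
The 7 still-open variables together cover exactly {F, G, H, I, K, L, M} — 7 values for 7 variables — and L appears only in cell 4's list, so cell 4 = L.
The 3 variables cell 2, cell 6, cell 8 are confined to {H, I, M}, which locks those values in; drop them from cell 3, cell 7.
No further eliminations apply; cell 7 can still be any of F, G, K.

F, G, K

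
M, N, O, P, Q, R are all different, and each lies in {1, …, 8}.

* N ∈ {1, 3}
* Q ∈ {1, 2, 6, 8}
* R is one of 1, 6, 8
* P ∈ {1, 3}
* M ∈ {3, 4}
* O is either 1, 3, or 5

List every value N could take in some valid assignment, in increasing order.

N and P between them cover only {1, 3} — a naked pair. Remove those values from M, O, Q, R.
M has just one choice, so M = 4.
O's domain is down to {5}, so O = 5.
No further eliminations apply; N can still be any of 1, 3.

1, 3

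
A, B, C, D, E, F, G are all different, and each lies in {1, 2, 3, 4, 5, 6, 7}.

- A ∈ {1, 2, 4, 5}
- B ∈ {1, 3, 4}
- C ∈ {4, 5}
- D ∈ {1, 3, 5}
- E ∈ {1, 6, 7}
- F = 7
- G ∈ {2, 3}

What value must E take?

6

F's domain is down to {7}, so F = 7. Eliminate 7 elsewhere: E.
The 6 still-open variables draw from only 6 values {1, 2, 3, 4, 5, 6}, so each is used; only E can be 6, hence E = 6.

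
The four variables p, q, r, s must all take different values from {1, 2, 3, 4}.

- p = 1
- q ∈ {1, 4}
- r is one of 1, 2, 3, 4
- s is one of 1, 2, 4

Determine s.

p must be 1 (only option left). Remove 1 from q, r, s.
q has just one choice, so q = 4. Remove 4 from r, s.
So s = 2.

2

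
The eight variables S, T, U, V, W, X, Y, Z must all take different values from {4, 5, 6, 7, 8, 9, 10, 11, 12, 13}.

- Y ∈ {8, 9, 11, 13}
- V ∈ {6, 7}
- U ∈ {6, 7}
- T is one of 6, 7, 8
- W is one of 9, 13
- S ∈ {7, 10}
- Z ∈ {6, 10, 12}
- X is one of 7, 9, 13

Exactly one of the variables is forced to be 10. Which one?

S

Among the 8 variables, 11 fits only Y (and all 8 values in {6, 7, 8, 9, 10, 11, 12, 13} must be used), so Y = 11.
Among the 7 still-open variables, 8 fits only T (and all 7 values in {6, 7, 8, 9, 10, 12, 13} must be used), so T = 8.
The 6 still-open variables draw from only 6 values {6, 7, 9, 10, 12, 13}, so each is used; only Z can be 12, hence Z = 12.
The 5 still-open variables draw from only 5 values {6, 7, 9, 10, 13}, so each is used; only S can be 10, hence S = 10.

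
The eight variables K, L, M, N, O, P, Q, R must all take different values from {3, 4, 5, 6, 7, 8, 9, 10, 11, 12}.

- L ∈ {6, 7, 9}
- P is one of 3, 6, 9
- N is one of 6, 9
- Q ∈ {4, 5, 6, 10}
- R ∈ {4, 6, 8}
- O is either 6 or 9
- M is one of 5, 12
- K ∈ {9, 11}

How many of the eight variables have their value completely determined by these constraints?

3

The 2 variables N and O are confined to {6, 9}, which locks those values in; drop them from K, L, P, Q, R.
That leaves K = 11.
L has just one choice, so L = 7.
That leaves P = 3.
Determined: K=11, L=7, P=3. The other variables each still have more than one consistent value. That makes 3.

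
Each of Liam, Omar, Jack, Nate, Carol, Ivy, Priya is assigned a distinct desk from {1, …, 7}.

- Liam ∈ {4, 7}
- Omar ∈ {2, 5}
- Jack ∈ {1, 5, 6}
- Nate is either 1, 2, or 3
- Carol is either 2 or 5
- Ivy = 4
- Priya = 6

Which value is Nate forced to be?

3

Ivy must be 4 (only option left). Eliminate 4 elsewhere: Liam.
That leaves Priya = 6. Remove 6 from Jack.
Liam's domain is down to {7}, so Liam = 7.
Among the 4 still-open variables, 3 fits only Nate (and all 4 values in {1, 2, 3, 5} must be used), so Nate = 3.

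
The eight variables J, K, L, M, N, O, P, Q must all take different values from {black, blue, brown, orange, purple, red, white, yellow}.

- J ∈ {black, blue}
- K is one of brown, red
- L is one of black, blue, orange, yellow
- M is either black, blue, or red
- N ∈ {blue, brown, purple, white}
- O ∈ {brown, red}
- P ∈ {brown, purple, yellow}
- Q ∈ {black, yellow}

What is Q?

yellow

Among the 8 variables, orange fits only L (and all 8 values in {black, blue, brown, orange, purple, red, white, yellow} must be used), so L = orange.
The 7 still-open variables draw from only 7 values {black, blue, brown, purple, red, white, yellow}, so each is used; only N can be white, hence N = white.
The 6 still-open variables together cover exactly {black, blue, brown, purple, red, yellow} — 6 values for 6 variables — and purple appears only in P's list, so P = purple.
The 5 still-open variables together cover exactly {black, blue, brown, red, yellow} — 5 values for 5 variables — and yellow appears only in Q's list, so Q = yellow.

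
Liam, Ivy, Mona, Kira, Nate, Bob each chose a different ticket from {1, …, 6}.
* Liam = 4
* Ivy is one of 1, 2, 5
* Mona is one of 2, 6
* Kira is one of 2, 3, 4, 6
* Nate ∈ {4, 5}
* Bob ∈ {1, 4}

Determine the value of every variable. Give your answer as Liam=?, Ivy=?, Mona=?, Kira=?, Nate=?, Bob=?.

Liam=4, Ivy=2, Mona=6, Kira=3, Nate=5, Bob=1

Liam must be 4 (only option left). Strike 4 from Kira, Nate, Bob.
Nate must be 5 (only option left). Strike 5 from Ivy.
That leaves Bob = 1. Strike 1 from Ivy.
Ivy must be 2 (only option left). Remove 2 from Mona, Kira.
Mona has just one choice, so Mona = 6. Eliminate 6 elsewhere: Kira.
That leaves Kira = 3.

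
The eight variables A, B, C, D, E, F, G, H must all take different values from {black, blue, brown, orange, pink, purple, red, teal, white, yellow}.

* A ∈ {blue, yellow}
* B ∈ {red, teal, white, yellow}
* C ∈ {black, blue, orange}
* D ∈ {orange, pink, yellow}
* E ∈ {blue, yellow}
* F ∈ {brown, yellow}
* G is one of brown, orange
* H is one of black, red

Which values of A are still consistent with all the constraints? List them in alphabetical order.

blue, yellow

A and E share exactly the 2 values {blue, yellow}; by pigeonhole those values go to them, so strike blue, yellow from B, C, D, F.
F must be brown (only option left). Strike brown from G.
That leaves G = orange. So C, D can't be orange.
That leaves C = black. Eliminate black elsewhere: H.
That leaves D = pink.
H's domain is down to {red}, so H = red. Remove red from B.
No further eliminations apply; A can still be any of blue, yellow.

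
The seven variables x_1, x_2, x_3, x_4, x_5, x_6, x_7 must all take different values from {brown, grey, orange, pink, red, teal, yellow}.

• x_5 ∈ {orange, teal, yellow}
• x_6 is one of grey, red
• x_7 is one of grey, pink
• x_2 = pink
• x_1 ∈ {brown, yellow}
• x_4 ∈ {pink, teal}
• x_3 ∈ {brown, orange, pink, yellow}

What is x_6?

red

x_2 must be pink (only option left). So x_3, x_4, x_7 can't be pink.
x_4 has just one choice, so x_4 = teal. So x_5 can't be teal.
That leaves x_7 = grey. So x_6 can't be grey.
So x_6 = red.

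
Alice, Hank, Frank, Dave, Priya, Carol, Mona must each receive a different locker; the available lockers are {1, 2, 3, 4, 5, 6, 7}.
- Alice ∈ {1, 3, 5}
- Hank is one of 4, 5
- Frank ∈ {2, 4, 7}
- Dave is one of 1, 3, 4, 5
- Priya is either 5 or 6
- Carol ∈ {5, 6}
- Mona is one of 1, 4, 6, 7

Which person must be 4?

The 7 variables draw from only 7 values {1, 2, 3, 4, 5, 6, 7}, so each is used; only Frank can be 2, hence Frank = 2.
The 6 still-open variables together cover exactly {1, 3, 4, 5, 6, 7} — 6 values for 6 variables — and 7 appears only in Mona's list, so Mona = 7.
Priya and Carol share exactly the 2 values {5, 6}; by pigeonhole those values go to them, so strike 5, 6 from Alice, Hank, Dave.
So 4 goes to Hank.

Hank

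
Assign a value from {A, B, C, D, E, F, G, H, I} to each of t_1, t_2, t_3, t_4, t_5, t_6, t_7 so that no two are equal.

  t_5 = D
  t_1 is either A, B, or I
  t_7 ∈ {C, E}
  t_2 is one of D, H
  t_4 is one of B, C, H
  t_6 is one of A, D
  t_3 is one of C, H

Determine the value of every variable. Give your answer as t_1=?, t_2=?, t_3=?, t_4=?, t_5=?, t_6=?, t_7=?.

t_1=I, t_2=H, t_3=C, t_4=B, t_5=D, t_6=A, t_7=E

t_5 has just one choice, so t_5 = D. Eliminate D elsewhere: t_2, t_6.
t_6 has just one choice, so t_6 = A. So t_1 can't be A.
t_2's domain is down to {H}, so t_2 = H. So t_3, t_4 can't be H.
t_3 has just one choice, so t_3 = C. Remove C from t_4, t_7.
That leaves t_4 = B. Strike B from t_1.
t_7's domain is down to {E}, so t_7 = E.
That leaves t_1 = I.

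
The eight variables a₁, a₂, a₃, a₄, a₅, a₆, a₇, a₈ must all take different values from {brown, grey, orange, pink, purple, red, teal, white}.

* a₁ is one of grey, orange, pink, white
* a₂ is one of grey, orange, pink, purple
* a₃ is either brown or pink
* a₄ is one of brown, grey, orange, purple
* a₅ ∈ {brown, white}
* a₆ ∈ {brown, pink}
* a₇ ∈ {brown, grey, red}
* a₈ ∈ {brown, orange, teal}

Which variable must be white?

The 8 variables draw from only 8 values {brown, grey, orange, pink, purple, red, teal, white}, so each is used; only a₇ can be red, hence a₇ = red.
The 7 still-open variables draw from only 7 values {brown, grey, orange, pink, purple, teal, white}, so each is used; only a₈ can be teal, hence a₈ = teal.
a₃ and a₆ between them cover only {brown, pink} — a naked pair. Remove those values from a₁, a₂, a₄, a₅.
So white goes to a₅.

a₅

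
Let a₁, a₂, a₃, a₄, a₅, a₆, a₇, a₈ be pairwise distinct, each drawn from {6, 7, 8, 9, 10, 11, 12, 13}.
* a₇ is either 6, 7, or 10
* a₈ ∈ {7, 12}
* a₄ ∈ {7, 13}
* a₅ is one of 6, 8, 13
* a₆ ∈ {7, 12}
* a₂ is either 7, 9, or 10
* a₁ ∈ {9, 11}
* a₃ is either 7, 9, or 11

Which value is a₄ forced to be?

13

The 8 variables draw from only 8 values {6, 7, 8, 9, 10, 11, 12, 13}, so each is used; only a₅ can be 8, hence a₅ = 8.
The 7 still-open variables draw from only 7 values {6, 7, 9, 10, 11, 12, 13}, so each is used; only a₇ can be 6, hence a₇ = 6.
Among the 6 still-open variables, 10 fits only a₂ (and all 6 values in {7, 9, 10, 11, 12, 13} must be used), so a₂ = 10.
Among the 5 still-open variables, 13 fits only a₄ (and all 5 values in {7, 9, 11, 12, 13} must be used), so a₄ = 13.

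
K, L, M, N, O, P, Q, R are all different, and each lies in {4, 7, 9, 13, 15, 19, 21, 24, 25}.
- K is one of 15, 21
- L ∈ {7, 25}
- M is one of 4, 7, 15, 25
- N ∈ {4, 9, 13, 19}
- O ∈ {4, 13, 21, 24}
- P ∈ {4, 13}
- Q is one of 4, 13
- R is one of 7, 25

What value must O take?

The 2 variables L and R are confined to {7, 25}, which locks those values in; drop them from M.
P and Q share exactly the 2 values {4, 13}; by pigeonhole those values go to them, so strike 4, 13 from M, N, O.
M has just one choice, so M = 15. Strike 15 from K.
That leaves K = 21. So O can't be 21.
So O = 24.

24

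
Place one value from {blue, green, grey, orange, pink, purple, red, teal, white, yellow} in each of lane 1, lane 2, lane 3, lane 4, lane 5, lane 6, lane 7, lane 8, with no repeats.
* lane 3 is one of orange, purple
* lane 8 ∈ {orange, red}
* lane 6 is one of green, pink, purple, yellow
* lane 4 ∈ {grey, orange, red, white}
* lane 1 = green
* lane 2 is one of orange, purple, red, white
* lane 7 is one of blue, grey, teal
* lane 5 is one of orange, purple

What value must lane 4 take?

grey

lane 1 must be green (only option left). Strike green from lane 6.
lane 3 and lane 5 between them cover only {orange, purple} — a naked pair. Remove those values from lane 2, lane 4, lane 6, lane 8.
lane 8's domain is down to {red}, so lane 8 = red. Eliminate red elsewhere: lane 2, lane 4.
lane 2 has just one choice, so lane 2 = white. Eliminate white elsewhere: lane 4.
So lane 4 = grey.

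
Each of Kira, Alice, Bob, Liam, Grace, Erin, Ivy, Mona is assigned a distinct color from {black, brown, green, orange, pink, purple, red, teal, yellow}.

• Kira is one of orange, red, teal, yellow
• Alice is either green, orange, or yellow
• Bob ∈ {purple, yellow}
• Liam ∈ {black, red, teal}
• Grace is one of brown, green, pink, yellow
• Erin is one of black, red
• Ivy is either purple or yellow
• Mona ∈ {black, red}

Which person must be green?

Alice

The 2 variables Bob and Ivy are confined to {purple, yellow}, which locks those values in; drop them from Kira, Alice, Grace.
The 2 variables Erin and Mona are confined to {black, red}, which locks those values in; drop them from Kira, Liam.
Liam's domain is down to {teal}, so Liam = teal. So Kira can't be teal.
Kira's domain is down to {orange}, so Kira = orange. Eliminate orange elsewhere: Alice.
So green goes to Alice.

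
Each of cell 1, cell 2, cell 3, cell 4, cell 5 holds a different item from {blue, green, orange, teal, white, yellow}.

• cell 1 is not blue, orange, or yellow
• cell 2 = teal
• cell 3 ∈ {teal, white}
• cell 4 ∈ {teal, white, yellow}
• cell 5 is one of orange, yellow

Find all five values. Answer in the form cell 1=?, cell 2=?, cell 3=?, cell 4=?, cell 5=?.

cell 1=green, cell 2=teal, cell 3=white, cell 4=yellow, cell 5=orange

cell 2 must be teal (only option left). Eliminate teal elsewhere: cell 1, cell 3, cell 4.
cell 3's domain is down to {white}, so cell 3 = white. Strike white from cell 1, cell 4.
That leaves cell 4 = yellow. So cell 5 can't be yellow.
cell 5 must be orange (only option left).
cell 1 has just one choice, so cell 1 = green.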